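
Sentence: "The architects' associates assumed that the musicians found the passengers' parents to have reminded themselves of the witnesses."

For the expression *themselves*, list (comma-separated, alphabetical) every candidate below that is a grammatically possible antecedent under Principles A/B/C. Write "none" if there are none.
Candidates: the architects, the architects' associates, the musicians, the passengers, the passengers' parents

*themselves* is a reflexive; Principle A requires it to be bound within its binding domain — the clause headed by 'reminded'.
— the architects: possessor inside the subject DP of the matrix clause; does not c-command the reflexive — cannot bind it (Principle A).
— the architects' associates: subject of the matrix clause; c-commands the reflexive but lies outside its binding domain — cannot bind it (Principle A).
— the musicians: subject of the clause headed by 'found'; c-commands the reflexive but lies outside its binding domain — cannot bind it (Principle A).
— the passengers: possessor inside the subject DP of the clause headed by 'reminded'; does not c-command the reflexive — cannot bind it (Principle A).
— the passengers' parents: subject of the clause headed by 'reminded'; c-commands the reflexive within its binding domain — allowed (Principle A).

the passengers' parents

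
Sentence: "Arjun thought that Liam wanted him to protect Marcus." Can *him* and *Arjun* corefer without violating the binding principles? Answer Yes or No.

*Arjun* is an R-expression; Principle C requires it to be free (not bound by any c-commanding expression).
— him: subject of the clause headed by 'protect'; the pronoun does not c-command the R-expression — coreference allowed.

Yes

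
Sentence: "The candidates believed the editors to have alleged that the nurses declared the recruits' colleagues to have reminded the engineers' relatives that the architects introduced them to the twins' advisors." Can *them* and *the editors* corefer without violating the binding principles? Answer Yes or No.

Yes

*the editors* is an R-expression; Principle C requires it to be free (not bound by any c-commanding expression).
— them: object of the clause headed by 'introduced'; the pronoun does not c-command the R-expression — coreference allowed.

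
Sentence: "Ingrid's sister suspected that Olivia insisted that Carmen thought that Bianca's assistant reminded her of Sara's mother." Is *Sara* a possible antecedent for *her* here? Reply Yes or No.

*her* is a pronoun; Principle B requires it to be free in its binding domain — the clause headed by 'reminded'.
— Sara: possessor inside the second object DP of the clause headed by 'reminded'; is c-commanded by the pronoun; coreference would bind this R-expression — blocked (Principle C).

No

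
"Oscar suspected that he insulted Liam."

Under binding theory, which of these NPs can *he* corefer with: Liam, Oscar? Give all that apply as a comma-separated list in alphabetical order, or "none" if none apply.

Oscar

*he* is a pronoun; Principle B requires it to be free in its binding domain — the clause headed by 'insulted'.
— Liam: object of the clause headed by 'insulted'; is c-commanded by the pronoun; coreference would bind this R-expression — blocked (Principle C).
— Oscar: subject of the matrix clause; c-commands the pronoun but lies outside its binding domain — allowed.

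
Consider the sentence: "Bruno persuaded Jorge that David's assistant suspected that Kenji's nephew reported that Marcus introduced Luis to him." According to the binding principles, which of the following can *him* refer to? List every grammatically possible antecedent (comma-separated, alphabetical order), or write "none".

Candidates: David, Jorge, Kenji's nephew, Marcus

*him* is a pronoun; Principle B requires it to be free in its binding domain — the clause headed by 'introduced'.
— David: possessor inside the subject DP of the clause headed by 'suspected'; does not c-command the pronoun — Principle B does not apply; allowed.
— Jorge: object of the matrix clause; c-commands the pronoun but lies outside its binding domain — allowed.
— Kenji's nephew: subject of the clause headed by 'reported'; c-commands the pronoun but lies outside its binding domain — allowed.
— Marcus: subject of the clause headed by 'introduced'; c-commands the pronoun within its binding domain — blocked (Principle B).

David, Jorge, Kenji's nephew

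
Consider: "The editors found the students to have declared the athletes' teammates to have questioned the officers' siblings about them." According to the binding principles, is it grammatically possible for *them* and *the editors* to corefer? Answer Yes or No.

Yes

*them* is a pronoun; Principle B requires it to be free in its binding domain — the clause headed by 'questioned'.
— the editors: subject of the matrix clause; c-commands the pronoun but lies outside its binding domain — allowed.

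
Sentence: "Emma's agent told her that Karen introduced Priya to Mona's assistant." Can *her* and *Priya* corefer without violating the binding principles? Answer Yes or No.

*Priya* is an R-expression; Principle C requires it to be free (not bound by any c-commanding expression).
— her: object of the matrix clause; the pronoun c-commands the R-expression — coreference blocked (Principle C).

No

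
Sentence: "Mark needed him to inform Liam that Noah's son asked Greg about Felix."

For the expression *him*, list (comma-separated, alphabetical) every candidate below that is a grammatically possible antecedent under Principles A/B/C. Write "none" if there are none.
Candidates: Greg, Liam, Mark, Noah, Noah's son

*him* is a pronoun; Principle B requires it to be free in its binding domain — the matrix clause.
— Greg: object of the clause headed by 'asked'; is c-commanded by the pronoun; coreference would bind this R-expression — blocked (Principle C).
— Liam: object of the clause headed by 'inform'; is c-commanded by the pronoun; coreference would bind this R-expression — blocked (Principle C).
— Mark: subject of the matrix clause; c-commands the pronoun within its binding domain — blocked (Principle B).
— Noah: possessor inside the subject DP of the clause headed by 'asked'; is c-commanded by the pronoun; coreference would bind this R-expression — blocked (Principle C).
— Noah's son: subject of the clause headed by 'asked'; is c-commanded by the pronoun; coreference would bind this R-expression — blocked (Principle C).

none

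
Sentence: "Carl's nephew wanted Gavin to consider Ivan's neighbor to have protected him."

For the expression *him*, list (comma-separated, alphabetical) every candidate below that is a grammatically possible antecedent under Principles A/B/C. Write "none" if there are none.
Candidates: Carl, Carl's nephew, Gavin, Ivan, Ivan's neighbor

*him* is a pronoun; Principle B requires it to be free in its binding domain — the clause headed by 'protected'.
— Carl: possessor inside the subject DP of the matrix clause; does not c-command the pronoun — Principle B does not apply; allowed.
— Carl's nephew: subject of the matrix clause; c-commands the pronoun but lies outside its binding domain — allowed.
— Gavin: subject of the clause headed by 'consider'; c-commands the pronoun but lies outside its binding domain — allowed.
— Ivan: possessor inside the subject DP of the clause headed by 'protected'; does not c-command the pronoun — Principle B does not apply; allowed.
— Ivan's neighbor: subject of the clause headed by 'protected'; c-commands the pronoun within its binding domain — blocked (Principle B).

Carl, Carl's nephew, Gavin, Ivan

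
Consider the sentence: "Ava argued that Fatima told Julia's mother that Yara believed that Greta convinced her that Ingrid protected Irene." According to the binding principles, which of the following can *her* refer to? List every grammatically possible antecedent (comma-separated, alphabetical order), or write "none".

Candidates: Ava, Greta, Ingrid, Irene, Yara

*her* is a pronoun; Principle B requires it to be free in its binding domain — the clause headed by 'convinced'.
— Ava: subject of the matrix clause; c-commands the pronoun but lies outside its binding domain — allowed.
— Greta: subject of the clause headed by 'convinced'; c-commands the pronoun within its binding domain — blocked (Principle B).
— Ingrid: subject of the clause headed by 'protected'; is c-commanded by the pronoun; coreference would bind this R-expression — blocked (Principle C).
— Irene: object of the clause headed by 'protected'; is c-commanded by the pronoun; coreference would bind this R-expression — blocked (Principle C).
— Yara: subject of the clause headed by 'believed'; c-commands the pronoun but lies outside its binding domain — allowed.

Ava, Yara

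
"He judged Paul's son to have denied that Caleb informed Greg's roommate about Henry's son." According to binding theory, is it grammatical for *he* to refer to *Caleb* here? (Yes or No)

*Caleb* is an R-expression; Principle C requires it to be free (not bound by any c-commanding expression).
— he: subject of the matrix clause; the pronoun c-commands the R-expression — coreference blocked (Principle C).

No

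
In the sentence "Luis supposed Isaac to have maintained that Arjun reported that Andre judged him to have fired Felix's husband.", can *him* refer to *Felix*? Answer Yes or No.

*him* is a pronoun; Principle B requires it to be free in its binding domain — the clause headed by 'judged'.
— Felix: possessor inside the object DP of the clause headed by 'fired'; is c-commanded by the pronoun; coreference would bind this R-expression — blocked (Principle C).

No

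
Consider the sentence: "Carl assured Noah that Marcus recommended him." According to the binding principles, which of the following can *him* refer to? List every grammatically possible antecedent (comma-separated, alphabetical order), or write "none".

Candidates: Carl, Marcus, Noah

Carl, Noah

*him* is a pronoun; Principle B requires it to be free in its binding domain — the clause headed by 'recommended'.
— Carl: subject of the matrix clause; c-commands the pronoun but lies outside its binding domain — allowed.
— Marcus: subject of the clause headed by 'recommended'; c-commands the pronoun within its binding domain — blocked (Principle B).
— Noah: object of the matrix clause; c-commands the pronoun but lies outside its binding domain — allowed.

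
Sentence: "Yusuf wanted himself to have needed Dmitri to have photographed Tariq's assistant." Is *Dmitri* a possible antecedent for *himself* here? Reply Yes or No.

*himself* is a reflexive; Principle A requires it to be bound within its binding domain — the matrix clause.
— Dmitri: subject of the clause headed by 'photographed'; does not c-command the reflexive — cannot bind it (Principle A).

No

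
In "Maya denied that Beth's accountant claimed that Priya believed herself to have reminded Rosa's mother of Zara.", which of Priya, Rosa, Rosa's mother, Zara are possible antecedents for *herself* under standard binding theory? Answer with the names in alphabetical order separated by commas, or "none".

Priya

*herself* is a reflexive; Principle A requires it to be bound within its binding domain — the clause headed by 'believed'.
— Priya: subject of the clause headed by 'believed'; c-commands the reflexive within its binding domain — allowed (Principle A).
— Rosa: possessor inside the object DP of the clause headed by 'reminded'; does not c-command the reflexive — cannot bind it (Principle A).
— Rosa's mother: object of the clause headed by 'reminded'; does not c-command the reflexive — cannot bind it (Principle A).
— Zara: second object of the clause headed by 'reminded'; does not c-command the reflexive — cannot bind it (Principle A).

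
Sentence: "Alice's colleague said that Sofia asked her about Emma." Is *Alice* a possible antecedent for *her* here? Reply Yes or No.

Yes

*her* is a pronoun; Principle B requires it to be free in its binding domain — the clause headed by 'asked'.
— Alice: possessor inside the subject DP of the matrix clause; does not c-command the pronoun — Principle B does not apply; allowed.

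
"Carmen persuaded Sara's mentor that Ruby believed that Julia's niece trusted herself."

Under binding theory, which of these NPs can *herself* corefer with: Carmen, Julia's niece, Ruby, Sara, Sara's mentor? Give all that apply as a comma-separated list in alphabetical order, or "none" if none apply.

*herself* is a reflexive; Principle A requires it to be bound within its binding domain — the clause headed by 'trusted'.
— Carmen: subject of the matrix clause; c-commands the reflexive but lies outside its binding domain — cannot bind it (Principle A).
— Julia's niece: subject of the clause headed by 'trusted'; c-commands the reflexive within its binding domain — allowed (Principle A).
— Ruby: subject of the clause headed by 'believed'; c-commands the reflexive but lies outside its binding domain — cannot bind it (Principle A).
— Sara: possessor inside the object DP of the matrix clause; does not c-command the reflexive — cannot bind it (Principle A).
— Sara's mentor: object of the matrix clause; c-commands the reflexive but lies outside its binding domain — cannot bind it (Principle A).

Julia's niece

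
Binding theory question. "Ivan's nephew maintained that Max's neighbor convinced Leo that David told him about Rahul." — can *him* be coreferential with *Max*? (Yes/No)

*him* is a pronoun; Principle B requires it to be free in its binding domain — the clause headed by 'told'.
— Max: possessor inside the subject DP of the clause headed by 'convinced'; does not c-command the pronoun — Principle B does not apply; allowed.

Yes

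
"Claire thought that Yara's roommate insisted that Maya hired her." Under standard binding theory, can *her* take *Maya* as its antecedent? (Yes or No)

No

*her* is a pronoun; Principle B requires it to be free in its binding domain — the clause headed by 'hired'.
— Maya: subject of the clause headed by 'hired'; c-commands the pronoun within its binding domain — blocked (Principle B).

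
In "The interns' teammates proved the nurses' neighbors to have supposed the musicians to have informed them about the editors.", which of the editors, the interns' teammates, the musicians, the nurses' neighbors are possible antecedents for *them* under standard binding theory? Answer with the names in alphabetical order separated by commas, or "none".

*them* is a pronoun; Principle B requires it to be free in its binding domain — the clause headed by 'informed'.
— the editors: second object of the clause headed by 'informed'; is c-commanded by the pronoun; coreference would bind this R-expression — blocked (Principle C).
— the interns' teammates: subject of the matrix clause; c-commands the pronoun but lies outside its binding domain — allowed.
— the musicians: subject of the clause headed by 'informed'; c-commands the pronoun within its binding domain — blocked (Principle B).
— the nurses' neighbors: subject of the clause headed by 'supposed'; c-commands the pronoun but lies outside its binding domain — allowed.

the interns' teammates, the nurses' neighbors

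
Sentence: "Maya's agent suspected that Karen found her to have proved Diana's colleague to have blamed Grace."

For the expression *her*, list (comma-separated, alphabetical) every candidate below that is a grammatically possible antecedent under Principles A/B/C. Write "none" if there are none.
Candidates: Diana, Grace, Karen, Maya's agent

*her* is a pronoun; Principle B requires it to be free in its binding domain — the clause headed by 'found'.
— Diana: possessor inside the subject DP of the clause headed by 'blamed'; is c-commanded by the pronoun; coreference would bind this R-expression — blocked (Principle C).
— Grace: object of the clause headed by 'blamed'; is c-commanded by the pronoun; coreference would bind this R-expression — blocked (Principle C).
— Karen: subject of the clause headed by 'found'; c-commands the pronoun within its binding domain — blocked (Principle B).
— Maya's agent: subject of the matrix clause; c-commands the pronoun but lies outside its binding domain — allowed.

Maya's agent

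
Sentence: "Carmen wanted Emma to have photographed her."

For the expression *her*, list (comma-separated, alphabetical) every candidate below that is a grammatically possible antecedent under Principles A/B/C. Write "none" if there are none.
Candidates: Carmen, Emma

*her* is a pronoun; Principle B requires it to be free in its binding domain — the clause headed by 'photographed'.
— Carmen: subject of the matrix clause; c-commands the pronoun but lies outside its binding domain — allowed.
— Emma: subject of the clause headed by 'photographed'; c-commands the pronoun within its binding domain — blocked (Principle B).

Carmen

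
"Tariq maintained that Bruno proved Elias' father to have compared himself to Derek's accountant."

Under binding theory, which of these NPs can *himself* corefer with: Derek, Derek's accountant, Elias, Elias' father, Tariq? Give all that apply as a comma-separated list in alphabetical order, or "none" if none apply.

*himself* is a reflexive; Principle A requires it to be bound within its binding domain — the clause headed by 'compared'.
— Derek: possessor inside the second object DP of the clause headed by 'compared'; does not c-command the reflexive — cannot bind it (Principle A).
— Derek's accountant: second object of the clause headed by 'compared'; does not c-command the reflexive — cannot bind it (Principle A).
— Elias: possessor inside the subject DP of the clause headed by 'compared'; does not c-command the reflexive — cannot bind it (Principle A).
— Elias' father: subject of the clause headed by 'compared'; c-commands the reflexive within its binding domain — allowed (Principle A).
— Tariq: subject of the matrix clause; c-commands the reflexive but lies outside its binding domain — cannot bind it (Principle A).

Elias' father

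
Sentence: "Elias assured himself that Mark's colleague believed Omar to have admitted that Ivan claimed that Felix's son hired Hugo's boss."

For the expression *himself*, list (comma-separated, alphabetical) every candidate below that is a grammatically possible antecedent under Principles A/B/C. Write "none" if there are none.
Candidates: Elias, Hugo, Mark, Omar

Elias

*himself* is a reflexive; Principle A requires it to be bound within its binding domain — the matrix clause.
— Elias: subject of the matrix clause; c-commands the reflexive within its binding domain — allowed (Principle A).
— Hugo: possessor inside the object DP of the clause headed by 'hired'; does not c-command the reflexive — cannot bind it (Principle A).
— Mark: possessor inside the subject DP of the clause headed by 'believed'; does not c-command the reflexive — cannot bind it (Principle A).
— Omar: subject of the clause headed by 'admitted'; does not c-command the reflexive — cannot bind it (Principle A).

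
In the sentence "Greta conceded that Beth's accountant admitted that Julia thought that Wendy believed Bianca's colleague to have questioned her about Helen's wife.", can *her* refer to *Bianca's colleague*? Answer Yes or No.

*her* is a pronoun; Principle B requires it to be free in its binding domain — the clause headed by 'questioned'.
— Bianca's colleague: subject of the clause headed by 'questioned'; c-commands the pronoun within its binding domain — blocked (Principle B).

No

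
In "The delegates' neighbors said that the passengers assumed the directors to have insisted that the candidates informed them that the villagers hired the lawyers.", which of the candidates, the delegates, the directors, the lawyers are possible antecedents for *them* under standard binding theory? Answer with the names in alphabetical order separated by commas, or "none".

the delegates, the directors

*them* is a pronoun; Principle B requires it to be free in its binding domain — the clause headed by 'informed'.
— the candidates: subject of the clause headed by 'informed'; c-commands the pronoun within its binding domain — blocked (Principle B).
— the delegates: possessor inside the subject DP of the matrix clause; does not c-command the pronoun — Principle B does not apply; allowed.
— the directors: subject of the clause headed by 'insisted'; c-commands the pronoun but lies outside its binding domain — allowed.
— the lawyers: object of the clause headed by 'hired'; is c-commanded by the pronoun; coreference would bind this R-expression — blocked (Principle C).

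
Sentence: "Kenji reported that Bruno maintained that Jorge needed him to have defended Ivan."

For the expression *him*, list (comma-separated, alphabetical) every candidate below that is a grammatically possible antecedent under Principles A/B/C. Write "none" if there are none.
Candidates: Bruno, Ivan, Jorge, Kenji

*him* is a pronoun; Principle B requires it to be free in its binding domain — the clause headed by 'needed'.
— Bruno: subject of the clause headed by 'maintained'; c-commands the pronoun but lies outside its binding domain — allowed.
— Ivan: object of the clause headed by 'defended'; is c-commanded by the pronoun; coreference would bind this R-expression — blocked (Principle C).
— Jorge: subject of the clause headed by 'needed'; c-commands the pronoun within its binding domain — blocked (Principle B).
— Kenji: subject of the matrix clause; c-commands the pronoun but lies outside its binding domain — allowed.

Bruno, Kenji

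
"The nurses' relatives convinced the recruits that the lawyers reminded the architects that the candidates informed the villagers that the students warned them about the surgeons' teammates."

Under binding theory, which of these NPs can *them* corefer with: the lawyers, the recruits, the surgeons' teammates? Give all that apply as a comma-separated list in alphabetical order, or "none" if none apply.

*them* is a pronoun; Principle B requires it to be free in its binding domain — the clause headed by 'warned'.
— the lawyers: subject of the clause headed by 'reminded'; c-commands the pronoun but lies outside its binding domain — allowed.
— the recruits: object of the matrix clause; c-commands the pronoun but lies outside its binding domain — allowed.
— the surgeons' teammates: second object of the clause headed by 'warned'; is c-commanded by the pronoun; coreference would bind this R-expression — blocked (Principle C).

the lawyers, the recruits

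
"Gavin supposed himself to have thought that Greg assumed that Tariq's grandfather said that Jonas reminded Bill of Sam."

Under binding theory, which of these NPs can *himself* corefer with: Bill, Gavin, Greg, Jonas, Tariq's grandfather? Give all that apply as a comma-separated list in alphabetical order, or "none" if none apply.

Gavin

*himself* is a reflexive; Principle A requires it to be bound within its binding domain — the matrix clause.
— Bill: object of the clause headed by 'reminded'; does not c-command the reflexive — cannot bind it (Principle A).
— Gavin: subject of the matrix clause; c-commands the reflexive within its binding domain — allowed (Principle A).
— Greg: subject of the clause headed by 'assumed'; does not c-command the reflexive — cannot bind it (Principle A).
— Jonas: subject of the clause headed by 'reminded'; does not c-command the reflexive — cannot bind it (Principle A).
— Tariq's grandfather: subject of the clause headed by 'said'; does not c-command the reflexive — cannot bind it (Principle A).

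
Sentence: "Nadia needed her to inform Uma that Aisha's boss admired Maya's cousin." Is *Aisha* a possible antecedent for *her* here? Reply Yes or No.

*her* is a pronoun; Principle B requires it to be free in its binding domain — the matrix clause.
— Aisha: possessor inside the subject DP of the clause headed by 'admired'; is c-commanded by the pronoun; coreference would bind this R-expression — blocked (Principle C).

No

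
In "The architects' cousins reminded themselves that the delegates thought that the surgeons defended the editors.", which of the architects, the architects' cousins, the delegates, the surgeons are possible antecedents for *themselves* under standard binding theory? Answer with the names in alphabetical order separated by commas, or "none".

the architects' cousins

*themselves* is a reflexive; Principle A requires it to be bound within its binding domain — the matrix clause.
— the architects: possessor inside the subject DP of the matrix clause; does not c-command the reflexive — cannot bind it (Principle A).
— the architects' cousins: subject of the matrix clause; c-commands the reflexive within its binding domain — allowed (Principle A).
— the delegates: subject of the clause headed by 'thought'; does not c-command the reflexive — cannot bind it (Principle A).
— the surgeons: subject of the clause headed by 'defended'; does not c-command the reflexive — cannot bind it (Principle A).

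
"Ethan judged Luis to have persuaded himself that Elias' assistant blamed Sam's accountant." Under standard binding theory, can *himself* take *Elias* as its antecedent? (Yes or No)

*himself* is a reflexive; Principle A requires it to be bound within its binding domain — the clause headed by 'persuaded'.
— Elias: possessor inside the subject DP of the clause headed by 'blamed'; does not c-command the reflexive — cannot bind it (Principle A).

No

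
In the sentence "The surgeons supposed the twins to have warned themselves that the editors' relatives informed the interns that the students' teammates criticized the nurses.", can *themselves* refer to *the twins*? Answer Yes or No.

*themselves* is a reflexive; Principle A requires it to be bound within its binding domain — the clause headed by 'warned'.
— the twins: subject of the clause headed by 'warned'; c-commands the reflexive within its binding domain — allowed (Principle A).

Yes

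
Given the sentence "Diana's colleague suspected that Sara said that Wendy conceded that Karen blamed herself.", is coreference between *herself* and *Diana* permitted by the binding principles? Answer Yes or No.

No

*herself* is a reflexive; Principle A requires it to be bound within its binding domain — the clause headed by 'blamed'.
— Diana: possessor inside the subject DP of the matrix clause; does not c-command the reflexive — cannot bind it (Principle A).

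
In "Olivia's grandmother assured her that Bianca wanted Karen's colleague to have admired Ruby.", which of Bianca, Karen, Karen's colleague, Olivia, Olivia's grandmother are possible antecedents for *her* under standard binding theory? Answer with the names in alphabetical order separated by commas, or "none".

Olivia

*her* is a pronoun; Principle B requires it to be free in its binding domain — the matrix clause.
— Bianca: subject of the clause headed by 'wanted'; is c-commanded by the pronoun; coreference would bind this R-expression — blocked (Principle C).
— Karen: possessor inside the subject DP of the clause headed by 'admired'; is c-commanded by the pronoun; coreference would bind this R-expression — blocked (Principle C).
— Karen's colleague: subject of the clause headed by 'admired'; is c-commanded by the pronoun; coreference would bind this R-expression — blocked (Principle C).
— Olivia: possessor inside the subject DP of the matrix clause; does not c-command the pronoun — Principle B does not apply; allowed.
— Olivia's grandmother: subject of the matrix clause; c-commands the pronoun within its binding domain — blocked (Principle B).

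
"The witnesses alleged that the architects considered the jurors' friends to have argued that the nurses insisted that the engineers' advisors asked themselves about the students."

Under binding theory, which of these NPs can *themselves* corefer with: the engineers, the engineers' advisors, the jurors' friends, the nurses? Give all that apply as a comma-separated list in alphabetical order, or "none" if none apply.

*themselves* is a reflexive; Principle A requires it to be bound within its binding domain — the clause headed by 'asked'.
— the engineers: possessor inside the subject DP of the clause headed by 'asked'; does not c-command the reflexive — cannot bind it (Principle A).
— the engineers' advisors: subject of the clause headed by 'asked'; c-commands the reflexive within its binding domain — allowed (Principle A).
— the jurors' friends: subject of the clause headed by 'argued'; c-commands the reflexive but lies outside its binding domain — cannot bind it (Principle A).
— the nurses: subject of the clause headed by 'insisted'; c-commands the reflexive but lies outside its binding domain — cannot bind it (Principle A).

the engineers' advisors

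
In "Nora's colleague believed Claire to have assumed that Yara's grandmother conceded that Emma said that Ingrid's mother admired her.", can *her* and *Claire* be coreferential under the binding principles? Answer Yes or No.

Yes

*Claire* is an R-expression; Principle C requires it to be free (not bound by any c-commanding expression).
— her: object of the clause headed by 'admired'; the pronoun does not c-command the R-expression — coreference allowed.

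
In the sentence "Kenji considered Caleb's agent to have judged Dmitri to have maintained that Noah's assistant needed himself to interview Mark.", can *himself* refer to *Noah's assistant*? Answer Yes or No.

*himself* is a reflexive; Principle A requires it to be bound within its binding domain — the clause headed by 'needed'.
— Noah's assistant: subject of the clause headed by 'needed'; c-commands the reflexive within its binding domain — allowed (Principle A).

Yes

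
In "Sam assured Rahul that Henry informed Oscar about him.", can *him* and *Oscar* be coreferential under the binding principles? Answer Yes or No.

No

*Oscar* is an R-expression; Principle C requires it to be free (not bound by any c-commanding expression).
— him: second object of the clause headed by 'informed'; the R-expression locally c-commands the pronoun — coreference blocked (Principle B on the pronoun).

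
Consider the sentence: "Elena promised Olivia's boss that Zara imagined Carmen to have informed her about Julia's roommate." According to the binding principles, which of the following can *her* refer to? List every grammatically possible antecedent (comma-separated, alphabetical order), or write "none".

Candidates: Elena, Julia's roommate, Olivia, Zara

Elena, Olivia, Zara

*her* is a pronoun; Principle B requires it to be free in its binding domain — the clause headed by 'informed'.
— Elena: subject of the matrix clause; c-commands the pronoun but lies outside its binding domain — allowed.
— Julia's roommate: second object of the clause headed by 'informed'; is c-commanded by the pronoun; coreference would bind this R-expression — blocked (Principle C).
— Olivia: possessor inside the object DP of the matrix clause; does not c-command the pronoun — Principle B does not apply; allowed.
— Zara: subject of the clause headed by 'imagined'; c-commands the pronoun but lies outside its binding domain — allowed.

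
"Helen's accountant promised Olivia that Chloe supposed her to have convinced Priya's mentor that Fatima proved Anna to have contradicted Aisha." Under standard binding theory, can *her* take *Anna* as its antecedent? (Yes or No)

No

*her* is a pronoun; Principle B requires it to be free in its binding domain — the clause headed by 'supposed'.
— Anna: subject of the clause headed by 'contradicted'; is c-commanded by the pronoun; coreference would bind this R-expression — blocked (Principle C).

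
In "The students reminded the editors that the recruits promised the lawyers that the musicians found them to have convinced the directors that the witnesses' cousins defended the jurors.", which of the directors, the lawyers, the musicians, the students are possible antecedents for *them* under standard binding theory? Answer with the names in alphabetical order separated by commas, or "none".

*them* is a pronoun; Principle B requires it to be free in its binding domain — the clause headed by 'found'.
— the directors: object of the clause headed by 'convinced'; is c-commanded by the pronoun; coreference would bind this R-expression — blocked (Principle C).
— the lawyers: object of the clause headed by 'promised'; c-commands the pronoun but lies outside its binding domain — allowed.
— the musicians: subject of the clause headed by 'found'; c-commands the pronoun within its binding domain — blocked (Principle B).
— the students: subject of the matrix clause; c-commands the pronoun but lies outside its binding domain — allowed.

the lawyers, the students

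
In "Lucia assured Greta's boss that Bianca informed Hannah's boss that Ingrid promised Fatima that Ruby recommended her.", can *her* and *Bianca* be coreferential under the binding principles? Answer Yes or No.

*Bianca* is an R-expression; Principle C requires it to be free (not bound by any c-commanding expression).
— her: object of the clause headed by 'recommended'; the pronoun does not c-command the R-expression — coreference allowed.

Yes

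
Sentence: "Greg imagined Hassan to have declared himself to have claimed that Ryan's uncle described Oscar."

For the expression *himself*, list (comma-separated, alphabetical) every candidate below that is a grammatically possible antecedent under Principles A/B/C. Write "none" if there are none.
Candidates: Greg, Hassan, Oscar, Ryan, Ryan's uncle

Hassan

*himself* is a reflexive; Principle A requires it to be bound within its binding domain — the clause headed by 'declared'.
— Greg: subject of the matrix clause; c-commands the reflexive but lies outside its binding domain — cannot bind it (Principle A).
— Hassan: subject of the clause headed by 'declared'; c-commands the reflexive within its binding domain — allowed (Principle A).
— Oscar: object of the clause headed by 'described'; does not c-command the reflexive — cannot bind it (Principle A).
— Ryan: possessor inside the subject DP of the clause headed by 'described'; does not c-command the reflexive — cannot bind it (Principle A).
— Ryan's uncle: subject of the clause headed by 'described'; does not c-command the reflexive — cannot bind it (Principle A).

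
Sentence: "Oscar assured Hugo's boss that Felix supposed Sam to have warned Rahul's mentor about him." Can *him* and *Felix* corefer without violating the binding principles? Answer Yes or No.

Yes

*Felix* is an R-expression; Principle C requires it to be free (not bound by any c-commanding expression).
— him: second object of the clause headed by 'warned'; the pronoun does not c-command the R-expression — coreference allowed.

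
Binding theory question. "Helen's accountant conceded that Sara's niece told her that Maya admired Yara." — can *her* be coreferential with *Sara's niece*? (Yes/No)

No

*her* is a pronoun; Principle B requires it to be free in its binding domain — the clause headed by 'told'.
— Sara's niece: subject of the clause headed by 'told'; c-commands the pronoun within its binding domain — blocked (Principle B).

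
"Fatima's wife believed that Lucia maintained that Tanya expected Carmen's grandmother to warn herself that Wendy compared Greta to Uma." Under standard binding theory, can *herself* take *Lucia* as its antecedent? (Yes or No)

No

*herself* is a reflexive; Principle A requires it to be bound within its binding domain — the clause headed by 'warn'.
— Lucia: subject of the clause headed by 'maintained'; c-commands the reflexive but lies outside its binding domain — cannot bind it (Principle A).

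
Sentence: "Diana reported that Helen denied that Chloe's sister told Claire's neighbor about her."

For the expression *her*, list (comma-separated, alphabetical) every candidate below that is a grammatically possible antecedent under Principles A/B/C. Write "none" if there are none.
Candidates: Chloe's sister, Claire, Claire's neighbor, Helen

*her* is a pronoun; Principle B requires it to be free in its binding domain — the clause headed by 'told'.
— Chloe's sister: subject of the clause headed by 'told'; c-commands the pronoun within its binding domain — blocked (Principle B).
— Claire: possessor inside the object DP of the clause headed by 'told'; does not c-command the pronoun — Principle B does not apply; allowed.
— Claire's neighbor: object of the clause headed by 'told'; c-commands the pronoun within its binding domain — blocked (Principle B).
— Helen: subject of the clause headed by 'denied'; c-commands the pronoun but lies outside its binding domain — allowed.

Claire, Helen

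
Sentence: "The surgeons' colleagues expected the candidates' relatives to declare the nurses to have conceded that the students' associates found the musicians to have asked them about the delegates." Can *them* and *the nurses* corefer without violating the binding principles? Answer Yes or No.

*the nurses* is an R-expression; Principle C requires it to be free (not bound by any c-commanding expression).
— them: object of the clause headed by 'asked'; the pronoun does not c-command the R-expression — coreference allowed.

Yes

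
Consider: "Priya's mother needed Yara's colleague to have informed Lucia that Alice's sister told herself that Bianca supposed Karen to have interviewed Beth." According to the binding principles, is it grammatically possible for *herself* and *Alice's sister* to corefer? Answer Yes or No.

Yes

*herself* is a reflexive; Principle A requires it to be bound within its binding domain — the clause headed by 'told'.
— Alice's sister: subject of the clause headed by 'told'; c-commands the reflexive within its binding domain — allowed (Principle A).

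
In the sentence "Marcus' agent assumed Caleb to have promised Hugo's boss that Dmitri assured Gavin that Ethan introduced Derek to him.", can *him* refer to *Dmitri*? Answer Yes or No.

Yes

*him* is a pronoun; Principle B requires it to be free in its binding domain — the clause headed by 'introduced'.
— Dmitri: subject of the clause headed by 'assured'; c-commands the pronoun but lies outside its binding domain — allowed.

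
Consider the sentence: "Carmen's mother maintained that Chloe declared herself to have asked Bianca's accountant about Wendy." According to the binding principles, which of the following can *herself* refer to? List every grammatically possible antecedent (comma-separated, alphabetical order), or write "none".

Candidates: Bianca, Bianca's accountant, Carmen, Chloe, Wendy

*herself* is a reflexive; Principle A requires it to be bound within its binding domain — the clause headed by 'declared'.
— Bianca: possessor inside the object DP of the clause headed by 'asked'; does not c-command the reflexive — cannot bind it (Principle A).
— Bianca's accountant: object of the clause headed by 'asked'; does not c-command the reflexive — cannot bind it (Principle A).
— Carmen: possessor inside the subject DP of the matrix clause; does not c-command the reflexive — cannot bind it (Principle A).
— Chloe: subject of the clause headed by 'declared'; c-commands the reflexive within its binding domain — allowed (Principle A).
— Wendy: second object of the clause headed by 'asked'; does not c-command the reflexive — cannot bind it (Principle A).

Chloe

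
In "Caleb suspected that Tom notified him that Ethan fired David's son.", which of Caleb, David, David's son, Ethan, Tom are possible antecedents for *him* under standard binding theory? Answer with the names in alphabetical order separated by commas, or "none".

Caleb

*him* is a pronoun; Principle B requires it to be free in its binding domain — the clause headed by 'notified'.
— Caleb: subject of the matrix clause; c-commands the pronoun but lies outside its binding domain — allowed.
— David: possessor inside the object DP of the clause headed by 'fired'; is c-commanded by the pronoun; coreference would bind this R-expression — blocked (Principle C).
— David's son: object of the clause headed by 'fired'; is c-commanded by the pronoun; coreference would bind this R-expression — blocked (Principle C).
— Ethan: subject of the clause headed by 'fired'; is c-commanded by the pronoun; coreference would bind this R-expression — blocked (Principle C).
— Tom: subject of the clause headed by 'notified'; c-commands the pronoun within its binding domain — blocked (Principle B).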